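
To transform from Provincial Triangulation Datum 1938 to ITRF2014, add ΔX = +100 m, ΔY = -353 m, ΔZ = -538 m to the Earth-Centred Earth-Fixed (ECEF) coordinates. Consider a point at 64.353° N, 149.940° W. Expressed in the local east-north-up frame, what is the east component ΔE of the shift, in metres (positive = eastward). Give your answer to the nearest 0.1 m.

At φ = 64.353°, λ = -149.940°: sin φ = 0.901478, cos φ = 0.432825, sin λ = -0.500907, cos λ = -0.865501.
ΔE = −sin λ·ΔX + cos λ·ΔY = −(-0.500907)·(100) + (-0.865501)·(-353) = 355.61 m.

ΔE = 355.6 m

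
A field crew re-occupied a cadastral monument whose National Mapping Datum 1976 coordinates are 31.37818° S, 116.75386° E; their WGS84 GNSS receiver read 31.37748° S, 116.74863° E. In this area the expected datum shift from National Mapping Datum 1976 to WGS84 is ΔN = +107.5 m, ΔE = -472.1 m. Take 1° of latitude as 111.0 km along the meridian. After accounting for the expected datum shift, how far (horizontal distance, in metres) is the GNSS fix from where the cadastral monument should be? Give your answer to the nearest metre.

38 m

Observed coordinate differences: Δφ = +0.00070°, Δλ = -0.00523°.
Converting to metres (1° lat = 111000 m, cos φ = 0.853749): observed ΔN = 77.7 m, observed ΔE = -495.6 m.
Subtracting the expected shift leaves a residual of 77.7 − (107.5) = -29.8 m north and -495.6 − (-472.1) = -23.5 m east.
Residual distance = √((-29.8)² + (-23.5)²) = 38.0 m.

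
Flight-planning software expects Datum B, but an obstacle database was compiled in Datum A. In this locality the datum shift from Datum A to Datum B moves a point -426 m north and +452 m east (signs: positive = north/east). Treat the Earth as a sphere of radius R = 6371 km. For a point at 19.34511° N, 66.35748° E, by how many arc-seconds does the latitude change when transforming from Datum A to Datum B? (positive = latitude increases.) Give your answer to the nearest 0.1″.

On a sphere of radius R, 1 rad of latitude = R, so Δφ = ΔN / R = -426.0 / 6371000 = -6.6865e-05 rad = -13.792″.

Δφ = -13.8″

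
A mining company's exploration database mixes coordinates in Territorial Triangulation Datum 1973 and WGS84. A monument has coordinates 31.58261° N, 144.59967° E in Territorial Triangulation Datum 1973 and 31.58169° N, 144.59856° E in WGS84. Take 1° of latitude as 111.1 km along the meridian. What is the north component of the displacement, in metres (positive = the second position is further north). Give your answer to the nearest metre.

ΔN = -102 m

Δφ = 31.58169° − 31.58261° = -0.00092°; Δλ = 144.59856° − 144.59967° = -0.00111°.
ΔN = Δφ × 111100 = -102.2 m; ΔE = Δλ × 111100 × cos(31.58261°) = -0.00111 × 111100 × 0.851886 = -105.1 m.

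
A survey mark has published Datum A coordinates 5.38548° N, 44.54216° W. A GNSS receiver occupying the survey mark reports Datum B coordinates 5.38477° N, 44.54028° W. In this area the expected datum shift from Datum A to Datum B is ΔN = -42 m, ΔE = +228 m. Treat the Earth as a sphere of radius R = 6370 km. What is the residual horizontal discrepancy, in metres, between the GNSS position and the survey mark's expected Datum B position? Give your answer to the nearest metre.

42 m

Observed coordinate differences: Δφ = -0.00071°, Δλ = +0.00188°.
Converting to metres (1° lat = 111177 m, cos φ = 0.995586): observed ΔN = -78.9 m, observed ΔE = 208.1 m.
Subtracting the expected shift leaves a residual of -78.9 − (-42) = -36.9 m north and 208.1 − (228) = -19.9 m east.
Residual distance = √((-36.9)² + (-19.9)²) = 42.0 m.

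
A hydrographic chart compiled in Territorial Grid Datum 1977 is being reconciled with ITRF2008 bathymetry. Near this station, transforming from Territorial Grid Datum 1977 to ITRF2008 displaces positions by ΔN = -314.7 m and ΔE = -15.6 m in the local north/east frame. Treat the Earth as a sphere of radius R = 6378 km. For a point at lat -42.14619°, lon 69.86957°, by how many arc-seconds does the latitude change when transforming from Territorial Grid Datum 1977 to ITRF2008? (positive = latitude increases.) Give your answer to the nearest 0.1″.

Δφ = -10.2″

On a sphere of radius R, 1 rad of latitude = R, so Δφ = ΔN / R = -314.7 / 6378000 = -4.9341e-05 rad = -10.177″.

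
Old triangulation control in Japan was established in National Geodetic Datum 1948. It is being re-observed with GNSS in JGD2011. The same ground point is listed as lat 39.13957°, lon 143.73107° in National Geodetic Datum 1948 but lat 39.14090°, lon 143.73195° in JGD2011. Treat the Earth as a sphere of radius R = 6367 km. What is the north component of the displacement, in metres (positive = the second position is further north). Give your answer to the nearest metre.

ΔN = 148 m

Δφ = 39.14090° − 39.13957° = +0.00133°; Δλ = 143.73195° − 143.73107° = +0.00088°.
1° along a meridian = πR/180 = 111125 m.
ΔN = Δφ × 111125 = 147.8 m; ΔE = Δλ × 111125 × cos(39.13957°) = +0.00088 × 111125 × 0.775611 = 75.8 m.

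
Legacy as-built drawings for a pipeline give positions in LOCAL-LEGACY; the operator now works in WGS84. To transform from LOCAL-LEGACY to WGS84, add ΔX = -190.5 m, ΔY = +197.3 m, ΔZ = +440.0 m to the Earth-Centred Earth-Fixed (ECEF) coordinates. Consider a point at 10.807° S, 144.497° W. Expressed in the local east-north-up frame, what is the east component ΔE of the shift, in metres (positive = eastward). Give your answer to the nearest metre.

The local east axis at (φ, λ) is (−sin λ, cos λ, 0), so ΔE = −sin(-144.497°)·(-190.5) + cos(-144.497°)·197.3 = -271.25 m.

ΔE = -271 m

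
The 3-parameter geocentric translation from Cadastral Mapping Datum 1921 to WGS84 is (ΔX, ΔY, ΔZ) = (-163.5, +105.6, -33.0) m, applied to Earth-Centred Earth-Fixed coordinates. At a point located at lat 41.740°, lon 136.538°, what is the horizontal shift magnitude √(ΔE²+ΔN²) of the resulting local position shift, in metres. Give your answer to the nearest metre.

At φ = 41.740°, λ = 136.538°: sin φ = 0.665751, cos φ = 0.746174, sin λ = 0.687873, cos λ = -0.725831.
ΔE = −sin λ·ΔX + cos λ·ΔY = −(0.687873)·(-163.5) + (-0.725831)·(105.6) = 35.82 m.
ΔN = −sin φ cos λ·ΔX − sin φ sin λ·ΔY + cos φ·ΔZ = −(0.665751)(-0.725831)(-163.5) − (0.665751)(0.687873)(105.6) + (0.746174)(-33.0) = -151.99 m.
Horizontal magnitude = √(ΔE² + ΔN²) = √(35.82² + (-151.99)²) = 156.15 m.

156 m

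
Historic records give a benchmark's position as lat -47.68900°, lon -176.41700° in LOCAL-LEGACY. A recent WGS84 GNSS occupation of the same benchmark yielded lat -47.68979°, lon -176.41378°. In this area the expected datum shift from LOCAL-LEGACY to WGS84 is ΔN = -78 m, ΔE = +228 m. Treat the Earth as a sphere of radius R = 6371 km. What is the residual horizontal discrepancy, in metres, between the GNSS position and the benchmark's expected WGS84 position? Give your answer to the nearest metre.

Observed coordinate differences: Δφ = -0.00079°, Δλ = +0.00322°.
Converting to metres (1° lat = 111195 m, cos φ = 0.673155): observed ΔN = -87.8 m, observed ΔE = 241.0 m.
Subtracting the expected shift leaves a residual of -87.8 − (-78) = -9.8 m north and 241.0 − (228) = 13.0 m east.
Residual distance = √((-9.8)² + 13.0²) = 16.3 m.

16 m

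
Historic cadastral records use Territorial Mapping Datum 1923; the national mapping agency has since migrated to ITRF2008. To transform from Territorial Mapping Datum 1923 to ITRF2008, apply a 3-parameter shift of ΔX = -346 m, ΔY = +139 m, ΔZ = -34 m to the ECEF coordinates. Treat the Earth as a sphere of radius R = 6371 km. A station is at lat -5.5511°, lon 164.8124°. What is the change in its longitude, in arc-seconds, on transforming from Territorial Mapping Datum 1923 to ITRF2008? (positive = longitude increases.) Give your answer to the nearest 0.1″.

Δλ = -1.4″

sin φ = -0.096733, cos φ = 0.995310, sin λ = 0.261980, cos λ = -0.965073.
East component: ΔE = −sin λ·ΔX + cos λ·ΔY = −(0.261980)(-346) + (-0.965073)(139) = -43.50 m.
1° of latitude spans πR/180 = 111195 m; at latitude φ, 1° of longitude spans that × cos φ = 110673.5 m, so Δλ = -43.50 / 110673.5 × 3600 = -1.415″.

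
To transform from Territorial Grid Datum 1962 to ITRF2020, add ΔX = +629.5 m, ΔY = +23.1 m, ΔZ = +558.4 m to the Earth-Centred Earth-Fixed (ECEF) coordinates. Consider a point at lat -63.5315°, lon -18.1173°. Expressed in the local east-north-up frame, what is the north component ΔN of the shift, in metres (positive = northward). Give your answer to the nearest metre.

ΔN = 778 m

At φ = -63.5315°, λ = -18.1173°: sin φ = -0.895180, cos φ = 0.445706, sin λ = -0.310963, cos λ = 0.950422.
ΔN = −sin φ cos λ·ΔX − sin φ sin λ·ΔY + cos φ·ΔZ = −(-0.895180)(0.950422)(629.5) − (-0.895180)(-0.310963)(23.1) + (0.445706)(558.4) = 778.03 m.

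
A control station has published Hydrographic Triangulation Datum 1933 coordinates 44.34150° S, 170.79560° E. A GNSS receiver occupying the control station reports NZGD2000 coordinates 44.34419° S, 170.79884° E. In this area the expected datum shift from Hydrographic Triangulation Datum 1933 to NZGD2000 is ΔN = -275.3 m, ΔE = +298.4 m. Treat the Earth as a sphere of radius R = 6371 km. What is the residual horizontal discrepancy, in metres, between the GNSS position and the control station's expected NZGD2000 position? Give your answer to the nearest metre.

Observed coordinate differences: Δφ = -0.00269°, Δλ = +0.00324°.
Converting to metres (1° lat = 111195 m, cos φ = 0.715187): observed ΔN = -299.1 m, observed ΔE = 257.7 m.
Subtracting the expected shift leaves a residual of -299.1 − (-275.3) = -23.8 m north and 257.7 − (298.4) = -40.7 m east.
Residual distance = √((-23.8)² + (-40.7)²) = 47.2 m.

47 m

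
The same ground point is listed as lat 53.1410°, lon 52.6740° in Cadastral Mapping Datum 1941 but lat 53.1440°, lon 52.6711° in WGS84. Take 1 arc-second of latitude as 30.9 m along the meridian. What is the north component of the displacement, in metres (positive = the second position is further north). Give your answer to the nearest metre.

ΔN = 334 m

Δφ = 53.1440° − 53.1410° = +0.0030°; Δλ = 52.6711° − 52.6740° = -0.0029°.
1° of latitude = 3600 × 30.90 = 111240 m.
ΔN = Δφ × 111240 = 333.7 m; ΔE = Δλ × 111240 × cos(53.1410°) = -0.0029 × 111240 × 0.599848 = -193.5 m.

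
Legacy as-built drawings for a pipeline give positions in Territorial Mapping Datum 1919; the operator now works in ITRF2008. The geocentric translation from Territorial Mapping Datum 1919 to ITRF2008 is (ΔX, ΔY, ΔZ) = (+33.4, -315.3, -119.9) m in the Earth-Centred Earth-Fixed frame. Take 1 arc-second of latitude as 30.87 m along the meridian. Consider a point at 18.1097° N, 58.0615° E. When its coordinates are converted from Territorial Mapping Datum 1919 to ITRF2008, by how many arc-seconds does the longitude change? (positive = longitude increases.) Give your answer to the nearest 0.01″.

Δλ = -6.65″

sin φ = 0.310837, cos φ = 0.950463, sin λ = 0.848616, cos λ = 0.529009.
East component: ΔE = −sin λ·ΔX + cos λ·ΔY = −(0.848616)(33.4) + (0.529009)(-315.3) = -195.14 m.
1° of latitude spans 3600 × 30.87 = 111132 m; at latitude φ, 1° of longitude spans that × cos φ = 105626.9 m, so Δλ = -195.14 / 105626.9 × 3600 = -6.651″.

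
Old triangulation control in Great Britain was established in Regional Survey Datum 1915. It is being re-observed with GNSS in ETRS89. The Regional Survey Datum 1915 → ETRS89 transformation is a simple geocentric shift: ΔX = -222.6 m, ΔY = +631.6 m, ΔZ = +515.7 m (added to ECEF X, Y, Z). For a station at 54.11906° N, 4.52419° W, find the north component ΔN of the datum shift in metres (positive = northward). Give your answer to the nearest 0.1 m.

ΔN = 522.4 m

The local north axis is (−sin φ cos λ, −sin φ sin λ, cos φ), giving ΔN = 179.797 + 40.366 + 302.253 = 522.42 m.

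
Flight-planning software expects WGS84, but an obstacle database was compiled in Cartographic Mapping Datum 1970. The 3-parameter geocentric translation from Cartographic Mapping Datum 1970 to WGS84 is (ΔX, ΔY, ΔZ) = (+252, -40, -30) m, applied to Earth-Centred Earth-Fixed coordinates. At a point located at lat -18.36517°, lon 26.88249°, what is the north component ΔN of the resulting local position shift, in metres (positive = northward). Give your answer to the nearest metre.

The local north axis is (−sin φ cos λ, −sin φ sin λ, cos φ), giving ΔN = 70.818 − 5.699 − 28.472 = 36.65 m.

ΔN = 37 m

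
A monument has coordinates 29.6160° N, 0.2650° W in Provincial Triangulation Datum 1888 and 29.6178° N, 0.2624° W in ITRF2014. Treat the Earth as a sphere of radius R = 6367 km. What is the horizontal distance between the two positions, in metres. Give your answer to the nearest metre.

321 m

Δφ = 29.6178° − 29.6160° = +0.0018°; Δλ = -0.2624° − -0.2650° = +0.0026°.
1° along a meridian = πR/180 = 111125 m.
ΔN = Δφ × 111125 = 200.0 m; ΔE = Δλ × 111125 × cos(29.6160°) = +0.0026 × 111125 × 0.869357 = 251.2 m.
Distance = √(ΔE² + ΔN²) = √(251.2² + 200.0²) = 321.1 m.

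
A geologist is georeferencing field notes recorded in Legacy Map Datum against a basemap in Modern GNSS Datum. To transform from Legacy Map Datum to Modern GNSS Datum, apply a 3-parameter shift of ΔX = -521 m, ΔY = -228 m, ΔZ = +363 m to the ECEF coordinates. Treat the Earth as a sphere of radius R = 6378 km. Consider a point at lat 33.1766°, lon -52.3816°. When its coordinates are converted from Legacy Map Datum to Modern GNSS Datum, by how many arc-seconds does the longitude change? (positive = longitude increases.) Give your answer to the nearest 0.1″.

sin φ = 0.547221, cos φ = 0.836988, sin λ = -0.792094, cos λ = 0.610400.
East component: ΔE = −sin λ·ΔX + cos λ·ΔY = −(-0.792094)(-521) + (0.610400)(-228) = -551.85 m.
1° of latitude spans πR/180 = 111317 m; at latitude φ, 1° of longitude spans that × cos φ = 93171.1 m, so Δλ = -551.85 / 93171.1 × 3600 = -21.323″.

Δλ = -21.3″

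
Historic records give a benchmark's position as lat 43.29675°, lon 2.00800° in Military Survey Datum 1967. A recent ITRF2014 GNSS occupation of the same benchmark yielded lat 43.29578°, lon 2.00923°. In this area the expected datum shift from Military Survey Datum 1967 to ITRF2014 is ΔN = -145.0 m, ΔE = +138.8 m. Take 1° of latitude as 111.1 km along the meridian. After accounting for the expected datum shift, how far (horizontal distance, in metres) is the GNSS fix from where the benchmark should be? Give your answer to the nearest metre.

Observed coordinate differences: Δφ = -0.00097°, Δλ = +0.00123°.
Converting to metres (1° lat = 111100 m, cos φ = 0.727812): observed ΔN = -107.8 m, observed ΔE = 99.5 m.
Subtracting the expected shift leaves a residual of -107.8 − (-145.0) = 37.2 m north and 99.5 − (138.8) = -39.3 m east.
Residual distance = √(37.2² + (-39.3)²) = 54.2 m.

54 m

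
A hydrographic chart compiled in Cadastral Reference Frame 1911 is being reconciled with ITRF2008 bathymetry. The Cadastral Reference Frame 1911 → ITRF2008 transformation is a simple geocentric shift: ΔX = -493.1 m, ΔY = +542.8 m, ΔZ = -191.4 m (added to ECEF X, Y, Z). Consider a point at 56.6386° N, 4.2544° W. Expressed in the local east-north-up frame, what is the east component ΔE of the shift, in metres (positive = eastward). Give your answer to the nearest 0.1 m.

At φ = 56.6386°, λ = -4.2544°: sin φ = 0.835219, cos φ = 0.549918, sin λ = -0.074185, cos λ = 0.997244.
ΔE = −sin λ·ΔX + cos λ·ΔY = −(-0.074185)·(-493.1) + (0.997244)·(542.8) = 504.72 m.

ΔE = 504.7 m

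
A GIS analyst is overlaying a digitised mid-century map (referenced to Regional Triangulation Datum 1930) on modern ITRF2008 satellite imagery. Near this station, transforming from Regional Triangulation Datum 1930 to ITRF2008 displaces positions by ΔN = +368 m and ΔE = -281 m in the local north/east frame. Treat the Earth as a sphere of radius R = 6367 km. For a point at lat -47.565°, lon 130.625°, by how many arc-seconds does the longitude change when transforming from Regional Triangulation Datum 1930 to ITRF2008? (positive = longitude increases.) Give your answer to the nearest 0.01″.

Δλ = -13.49″

At latitude -47.565°, cos φ = 0.674753.
One radian of longitude at latitude φ spans R cos φ, so Δλ = ΔE / (R cos φ) = -281.0 / (6367000 × 0.674753) = -6.5407e-05 rad = -13.491″.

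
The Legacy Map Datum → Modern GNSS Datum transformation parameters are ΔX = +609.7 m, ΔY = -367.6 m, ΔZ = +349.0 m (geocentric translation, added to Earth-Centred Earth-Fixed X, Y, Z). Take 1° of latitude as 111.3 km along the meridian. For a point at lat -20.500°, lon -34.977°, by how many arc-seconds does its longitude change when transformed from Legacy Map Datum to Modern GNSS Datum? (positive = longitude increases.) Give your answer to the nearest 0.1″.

sin φ = -0.350207, cos φ = 0.936672, sin λ = -0.573248, cos λ = 0.819382.
East component: ΔE = −sin λ·ΔX + cos λ·ΔY = −(-0.573248)(609.7) + (0.819382)(-367.6) = 48.30 m.
1° of latitude spans 111300 m; at latitude φ, 1° of longitude spans that × cos φ = 104251.6 m, so Δλ = 48.30 / 104251.6 × 3600 = 1.668″.

Δλ = 1.7″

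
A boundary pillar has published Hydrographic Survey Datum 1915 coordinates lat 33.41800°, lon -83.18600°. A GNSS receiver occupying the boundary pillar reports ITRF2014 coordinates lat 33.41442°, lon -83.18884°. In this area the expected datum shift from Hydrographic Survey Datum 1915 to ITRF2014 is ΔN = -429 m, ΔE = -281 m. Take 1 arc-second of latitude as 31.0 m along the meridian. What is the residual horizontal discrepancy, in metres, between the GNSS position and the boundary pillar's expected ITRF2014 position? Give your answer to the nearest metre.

Observed coordinate differences: Δφ = -0.00358°, Δλ = -0.00284°.
Converting to metres (1° lat = 111600 m, cos φ = 0.834675): observed ΔN = -399.5 m, observed ΔE = -264.5 m.
Subtracting the expected shift leaves a residual of -399.5 − (-429) = 29.5 m north and -264.5 − (-281) = 16.5 m east.
Residual distance = √(29.5² + 16.5²) = 33.8 m.

34 m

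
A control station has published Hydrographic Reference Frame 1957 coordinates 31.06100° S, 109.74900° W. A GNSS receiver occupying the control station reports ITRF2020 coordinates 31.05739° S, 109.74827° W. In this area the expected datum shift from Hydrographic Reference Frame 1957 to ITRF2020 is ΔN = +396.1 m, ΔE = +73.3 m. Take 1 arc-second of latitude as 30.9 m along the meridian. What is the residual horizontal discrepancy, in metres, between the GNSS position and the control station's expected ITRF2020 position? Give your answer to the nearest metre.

Observed coordinate differences: Δφ = +0.00361°, Δλ = +0.00073°.
Converting to metres (1° lat = 111240 m, cos φ = 0.856618): observed ΔN = 401.6 m, observed ΔE = 69.6 m.
Subtracting the expected shift leaves a residual of 401.6 − (396.1) = 5.5 m north and 69.6 − (73.3) = -3.7 m east.
Residual distance = √(5.5² + (-3.7)²) = 6.6 m.

7 m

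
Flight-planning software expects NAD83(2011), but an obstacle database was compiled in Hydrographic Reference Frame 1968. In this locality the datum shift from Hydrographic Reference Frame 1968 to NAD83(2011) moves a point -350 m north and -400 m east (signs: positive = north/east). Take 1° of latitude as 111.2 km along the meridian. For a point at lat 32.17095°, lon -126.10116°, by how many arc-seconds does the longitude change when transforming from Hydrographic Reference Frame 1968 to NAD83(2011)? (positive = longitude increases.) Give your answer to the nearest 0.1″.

At latitude 32.17095°, cos φ = 0.846463.
1° of longitude at this latitude = 111.2 × cos φ = 94.13 km, so Δλ = -400.0 / 94126.7 = -0.0042496° = -15.299″.

Δλ = -15.3″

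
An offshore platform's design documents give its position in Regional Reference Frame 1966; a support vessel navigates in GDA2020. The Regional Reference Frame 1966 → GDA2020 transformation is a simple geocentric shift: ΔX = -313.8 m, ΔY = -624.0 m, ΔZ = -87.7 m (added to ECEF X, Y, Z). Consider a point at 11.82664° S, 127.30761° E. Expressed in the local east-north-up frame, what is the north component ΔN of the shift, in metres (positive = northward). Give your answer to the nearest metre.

ΔN = -149 m

The local north axis is (−sin φ cos λ, −sin φ sin λ, cos φ), giving ΔN = 38.980 − 101.722 − 85.838 = -148.58 m.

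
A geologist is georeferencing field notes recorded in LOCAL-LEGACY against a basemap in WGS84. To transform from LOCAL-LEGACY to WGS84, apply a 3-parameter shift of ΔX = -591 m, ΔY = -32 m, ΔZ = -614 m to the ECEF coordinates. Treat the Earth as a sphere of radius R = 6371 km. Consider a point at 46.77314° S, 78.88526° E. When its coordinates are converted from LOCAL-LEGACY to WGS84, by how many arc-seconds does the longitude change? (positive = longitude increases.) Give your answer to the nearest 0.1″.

sin φ = -0.728648, cos φ = 0.684889, sin λ = 0.981243, cos λ = 0.192774.
East component: ΔE = −sin λ·ΔX + cos λ·ΔY = −(0.981243)(-591) + (0.192774)(-32) = 573.75 m.
1° of latitude spans πR/180 = 111195 m; at latitude φ, 1° of longitude spans that × cos φ = 76156.2 m, so Δλ = 573.75 / 76156.2 × 3600 = 27.122″.

Δλ = 27.1″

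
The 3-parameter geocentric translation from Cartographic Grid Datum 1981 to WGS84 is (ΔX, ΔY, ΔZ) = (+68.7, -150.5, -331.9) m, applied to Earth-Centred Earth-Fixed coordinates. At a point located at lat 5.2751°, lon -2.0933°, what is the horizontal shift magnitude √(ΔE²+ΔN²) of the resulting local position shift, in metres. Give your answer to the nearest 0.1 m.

368.3 m

The local east axis at (φ, λ) is (−sin λ, cos λ, 0), so ΔE = −sin(-2.0933°)·68.7 + cos(-2.0933°)·(-150.5) = -147.89 m.
The local north axis is (−sin φ cos λ, −sin φ sin λ, cos φ), giving ΔN = -6.312 − 0.505 − 330.494 = -337.31 m.
Horizontal magnitude = √(ΔE² + ΔN²) = √((-147.89)² + (-337.31)²) = 368.31 m.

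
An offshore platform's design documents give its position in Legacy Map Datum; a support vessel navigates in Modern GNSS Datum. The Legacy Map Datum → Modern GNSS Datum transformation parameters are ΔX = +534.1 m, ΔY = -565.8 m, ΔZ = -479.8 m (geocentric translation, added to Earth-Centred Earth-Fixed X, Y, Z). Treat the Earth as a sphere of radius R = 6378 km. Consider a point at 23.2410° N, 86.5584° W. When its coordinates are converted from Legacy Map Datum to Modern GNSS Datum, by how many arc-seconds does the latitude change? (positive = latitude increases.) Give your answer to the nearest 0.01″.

sin φ = 0.394600, cos φ = 0.918853, sin λ = -0.998197, cos λ = 0.060031.
North component: ΔN = −sin φ cos λ·ΔX − sin φ sin λ·ΔY + cos φ·ΔZ = −(0.394600)(0.060031)(534.1) − (0.394600)(-0.998197)(-565.8) + (0.918853)(-479.8) = -676.38 m.
1° of latitude spans πR/180 = 111317 m, so Δφ = -676.38 / 111317 × 3600 = -21.874″.

Δφ = -21.87″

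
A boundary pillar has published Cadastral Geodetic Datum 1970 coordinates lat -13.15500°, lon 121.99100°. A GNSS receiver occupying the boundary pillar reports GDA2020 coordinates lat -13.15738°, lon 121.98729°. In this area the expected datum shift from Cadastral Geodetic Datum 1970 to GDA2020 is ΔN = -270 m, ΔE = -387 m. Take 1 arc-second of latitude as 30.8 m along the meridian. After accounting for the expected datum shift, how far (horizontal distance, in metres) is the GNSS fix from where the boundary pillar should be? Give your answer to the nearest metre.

Observed coordinate differences: Δφ = -0.00238°, Δλ = -0.00371°.
Converting to metres (1° lat = 110880 m, cos φ = 0.973758): observed ΔN = -263.9 m, observed ΔE = -400.6 m.
Subtracting the expected shift leaves a residual of -263.9 − (-270) = 6.1 m north and -400.6 − (-387) = -13.6 m east.
Residual distance = √(6.1² + (-13.6)²) = 14.9 m.

15 m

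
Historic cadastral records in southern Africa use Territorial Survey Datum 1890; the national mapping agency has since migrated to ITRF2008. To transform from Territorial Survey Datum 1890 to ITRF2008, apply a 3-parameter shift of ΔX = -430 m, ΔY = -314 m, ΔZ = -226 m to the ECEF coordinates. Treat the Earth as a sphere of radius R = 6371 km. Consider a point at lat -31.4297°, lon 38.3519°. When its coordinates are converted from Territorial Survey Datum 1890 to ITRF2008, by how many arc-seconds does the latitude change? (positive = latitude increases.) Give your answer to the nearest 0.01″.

sin φ = -0.521452, cos φ = 0.853281, sin λ = 0.620490, cos λ = 0.784215.
North component: ΔN = −sin φ cos λ·ΔX − sin φ sin λ·ΔY + cos φ·ΔZ = −(-0.521452)(0.784215)(-430) − (-0.521452)(0.620490)(-314) + (0.853281)(-226) = -470.28 m.
1° of latitude spans πR/180 = 111195 m, so Δφ = -470.28 / 111195 × 3600 = -15.226″.

Δφ = -15.23″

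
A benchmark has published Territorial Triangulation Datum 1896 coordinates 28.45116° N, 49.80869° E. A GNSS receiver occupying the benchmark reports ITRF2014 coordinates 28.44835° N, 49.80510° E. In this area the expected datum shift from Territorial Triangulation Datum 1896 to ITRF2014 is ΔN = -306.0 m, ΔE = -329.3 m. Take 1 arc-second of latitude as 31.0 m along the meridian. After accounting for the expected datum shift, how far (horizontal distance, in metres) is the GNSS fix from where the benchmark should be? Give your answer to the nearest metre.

24 m

Observed coordinate differences: Δφ = -0.00281°, Δλ = -0.00359°.
Converting to metres (1° lat = 111600 m, cos φ = 0.879224): observed ΔN = -313.6 m, observed ΔE = -352.3 m.
Subtracting the expected shift leaves a residual of -313.6 − (-306.0) = -7.6 m north and -352.3 − (-329.3) = -23.0 m east.
Residual distance = √((-7.6)² + (-23.0)²) = 24.2 m.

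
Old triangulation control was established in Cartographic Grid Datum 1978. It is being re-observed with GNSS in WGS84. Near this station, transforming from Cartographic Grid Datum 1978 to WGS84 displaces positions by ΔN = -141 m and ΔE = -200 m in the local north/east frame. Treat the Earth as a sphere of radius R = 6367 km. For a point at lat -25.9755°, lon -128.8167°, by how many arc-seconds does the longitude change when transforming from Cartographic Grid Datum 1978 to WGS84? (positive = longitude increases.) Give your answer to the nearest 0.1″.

At latitude -25.9755°, cos φ = 0.898981.
One radian of longitude at latitude φ spans R cos φ, so Δλ = ΔE / (R cos φ) = -200.0 / (6367000 × 0.898981) = -3.4942e-05 rad = -7.207″.

Δλ = -7.2″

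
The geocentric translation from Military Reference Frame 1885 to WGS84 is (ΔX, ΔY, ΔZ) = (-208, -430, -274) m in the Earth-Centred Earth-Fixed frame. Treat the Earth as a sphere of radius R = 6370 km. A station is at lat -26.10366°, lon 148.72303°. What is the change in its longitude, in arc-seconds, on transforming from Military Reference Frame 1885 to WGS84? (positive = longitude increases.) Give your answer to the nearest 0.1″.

sin φ = -0.439997, cos φ = 0.897999, sin λ = 0.519176, cos λ = -0.854668.
East component: ΔE = −sin λ·ΔX + cos λ·ΔY = −(0.519176)(-208) + (-0.854668)(-430) = 475.50 m.
1° of latitude spans πR/180 = 111177 m; at latitude φ, 1° of longitude spans that × cos φ = 99837.3 m, so Δλ = 475.50 / 99837.3 × 3600 = 17.146″.

Δλ = 17.1″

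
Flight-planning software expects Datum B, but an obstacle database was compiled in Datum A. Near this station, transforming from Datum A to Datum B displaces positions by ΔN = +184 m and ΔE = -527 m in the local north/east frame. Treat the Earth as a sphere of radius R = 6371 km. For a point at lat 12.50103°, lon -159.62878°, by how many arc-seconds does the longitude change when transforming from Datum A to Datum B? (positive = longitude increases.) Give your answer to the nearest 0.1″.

At latitude 12.50103°, cos φ = 0.976292.
One radian of longitude at latitude φ spans R cos φ, so Δλ = ΔE / (R cos φ) = -527.0 / (6371000 × 0.976292) = -8.4727e-05 rad = -17.476″.

Δλ = -17.5″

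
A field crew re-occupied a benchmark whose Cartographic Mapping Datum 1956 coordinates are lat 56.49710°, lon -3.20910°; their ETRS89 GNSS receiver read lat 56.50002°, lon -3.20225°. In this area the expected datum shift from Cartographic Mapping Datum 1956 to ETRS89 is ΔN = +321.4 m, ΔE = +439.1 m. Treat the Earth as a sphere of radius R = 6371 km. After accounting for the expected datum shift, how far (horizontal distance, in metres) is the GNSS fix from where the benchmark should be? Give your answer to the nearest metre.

Observed coordinate differences: Δφ = +0.00292°, Δλ = +0.00685°.
Converting to metres (1° lat = 111195 m, cos φ = 0.551979): observed ΔN = 324.7 m, observed ΔE = 420.4 m.
Subtracting the expected shift leaves a residual of 324.7 − (321.4) = 3.3 m north and 420.4 − (439.1) = -18.7 m east.
Residual distance = √(3.3² + (-18.7)²) = 19.0 m.

19 m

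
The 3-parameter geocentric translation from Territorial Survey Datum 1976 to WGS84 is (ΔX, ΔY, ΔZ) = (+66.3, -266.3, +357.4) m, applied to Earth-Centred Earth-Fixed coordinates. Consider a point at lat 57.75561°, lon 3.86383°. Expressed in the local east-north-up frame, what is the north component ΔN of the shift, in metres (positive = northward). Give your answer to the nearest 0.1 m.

ΔN = 149.9 m

At φ = 57.75561°, λ = 3.86383°: sin φ = 0.845780, cos φ = 0.533532, sin λ = 0.067385, cos λ = 0.997727.
ΔN = −sin φ cos λ·ΔX − sin φ sin λ·ΔY + cos φ·ΔZ = −(0.845780)(0.997727)(66.3) − (0.845780)(0.067385)(-266.3) + (0.533532)(357.4) = 149.91 m.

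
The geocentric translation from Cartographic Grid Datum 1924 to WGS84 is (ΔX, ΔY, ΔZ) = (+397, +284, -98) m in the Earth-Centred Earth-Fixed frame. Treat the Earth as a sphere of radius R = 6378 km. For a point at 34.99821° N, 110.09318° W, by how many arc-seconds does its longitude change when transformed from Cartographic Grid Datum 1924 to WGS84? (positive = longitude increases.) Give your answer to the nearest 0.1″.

sin φ = 0.573551, cos φ = 0.819170, sin λ = -0.939135, cos λ = -0.343548.
East component: ΔE = −sin λ·ΔX + cos λ·ΔY = −(-0.939135)(397) + (-0.343548)(284) = 275.27 m.
1° of latitude spans πR/180 = 111317 m; at latitude φ, 1° of longitude spans that × cos φ = 91187.6 m, so Δλ = 275.27 / 91187.6 × 3600 = 10.867″.

Δλ = 10.9″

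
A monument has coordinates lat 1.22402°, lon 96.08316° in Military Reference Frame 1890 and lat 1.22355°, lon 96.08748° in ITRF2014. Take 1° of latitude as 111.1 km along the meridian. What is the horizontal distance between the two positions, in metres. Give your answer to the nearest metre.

483 m

Δφ = 1.22355° − 1.22402° = -0.00047°; Δλ = 96.08748° − 96.08316° = +0.00432°.
ΔN = Δφ × 111100 = -52.2 m; ΔE = Δλ × 111100 × cos(1.22402°) = +0.00432 × 111100 × 0.999772 = 479.8 m.
Distance = √(ΔE² + ΔN²) = √(479.8² + (-52.2)²) = 482.7 m.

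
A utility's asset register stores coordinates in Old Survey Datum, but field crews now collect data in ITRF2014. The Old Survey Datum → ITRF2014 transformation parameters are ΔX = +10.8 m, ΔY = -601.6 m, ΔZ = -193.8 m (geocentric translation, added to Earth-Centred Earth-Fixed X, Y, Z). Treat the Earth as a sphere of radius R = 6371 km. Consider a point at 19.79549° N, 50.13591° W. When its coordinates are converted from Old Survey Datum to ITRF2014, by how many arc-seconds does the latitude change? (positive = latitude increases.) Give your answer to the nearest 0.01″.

Δφ = -11.04″

sin φ = 0.338664, cos φ = 0.940907, sin λ = -0.767567, cos λ = 0.640969.
North component: ΔN = −sin φ cos λ·ΔX − sin φ sin λ·ΔY + cos φ·ΔZ = −(0.338664)(0.640969)(10.8) − (0.338664)(-0.767567)(-601.6) + (0.940907)(-193.8) = -341.08 m.
1° of latitude spans πR/180 = 111195 m, so Δφ = -341.08 / 111195 × 3600 = -11.043″.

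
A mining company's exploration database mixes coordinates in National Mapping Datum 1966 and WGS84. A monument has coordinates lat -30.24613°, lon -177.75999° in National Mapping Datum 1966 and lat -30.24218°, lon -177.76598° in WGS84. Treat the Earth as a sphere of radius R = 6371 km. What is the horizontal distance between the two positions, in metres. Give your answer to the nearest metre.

Δφ = -30.24218° − -30.24613° = +0.00395°; Δλ = -177.76598° − -177.75999° = -0.00599°.
1° along a meridian = πR/180 = 111195 m.
ΔN = Δφ × 111195 = 439.2 m; ΔE = Δλ × 111195 × cos(-30.24613°) = -0.00599 × 111195 × 0.863870 = -575.4 m.
Distance = √(ΔE² + ΔN²) = √((-575.4)² + 439.2²) = 723.9 m.

724 m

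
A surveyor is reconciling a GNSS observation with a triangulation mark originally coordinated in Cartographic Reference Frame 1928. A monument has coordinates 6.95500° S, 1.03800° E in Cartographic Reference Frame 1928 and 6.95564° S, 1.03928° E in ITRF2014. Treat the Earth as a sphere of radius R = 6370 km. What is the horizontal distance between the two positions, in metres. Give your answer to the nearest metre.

158 m

Δφ = -6.95564° − -6.95500° = -0.00064°; Δλ = 1.03928° − 1.03800° = +0.00128°.
1° along a meridian = πR/180 = 111177 m.
ΔN = Δφ × 111177 = -71.2 m; ΔE = Δλ × 111177 × cos(-6.95500°) = +0.00128 × 111177 × 0.992642 = 141.3 m.
Distance = √(ΔE² + ΔN²) = √(141.3² + (-71.2)²) = 158.2 m.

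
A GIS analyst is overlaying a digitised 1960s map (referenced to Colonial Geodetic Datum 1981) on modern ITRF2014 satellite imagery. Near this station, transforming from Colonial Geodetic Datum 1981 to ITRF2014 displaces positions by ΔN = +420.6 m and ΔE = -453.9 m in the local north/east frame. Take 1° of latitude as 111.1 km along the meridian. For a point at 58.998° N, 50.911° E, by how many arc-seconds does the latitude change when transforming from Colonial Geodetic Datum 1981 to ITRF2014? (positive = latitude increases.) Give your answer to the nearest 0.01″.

Δφ = 13.63″

1° of latitude = 111.1 km, so Δφ = 420.6 / 111100 = 0.0037858° = 13.629″.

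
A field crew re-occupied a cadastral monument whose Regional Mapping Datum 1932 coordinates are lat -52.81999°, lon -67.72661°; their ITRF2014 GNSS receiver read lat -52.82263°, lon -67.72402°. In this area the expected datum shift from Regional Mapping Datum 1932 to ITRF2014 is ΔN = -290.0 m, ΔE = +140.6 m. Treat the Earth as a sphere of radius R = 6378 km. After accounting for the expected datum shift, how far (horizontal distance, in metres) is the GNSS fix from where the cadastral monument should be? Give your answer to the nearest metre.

34 m

Observed coordinate differences: Δφ = -0.00264°, Δλ = +0.00259°.
Converting to metres (1° lat = 111317 m, cos φ = 0.604321): observed ΔN = -293.9 m, observed ΔE = 174.2 m.
Subtracting the expected shift leaves a residual of -293.9 − (-290.0) = -3.9 m north and 174.2 − (140.6) = 33.6 m east.
Residual distance = √((-3.9)² + 33.6²) = 33.9 m.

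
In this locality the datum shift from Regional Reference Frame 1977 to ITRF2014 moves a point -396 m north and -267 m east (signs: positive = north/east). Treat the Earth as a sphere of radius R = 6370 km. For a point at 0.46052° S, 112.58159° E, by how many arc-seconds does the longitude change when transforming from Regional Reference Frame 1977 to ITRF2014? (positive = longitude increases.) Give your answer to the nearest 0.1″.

Δλ = -8.6″

At latitude -0.46052°, cos φ = 0.999968.
One radian of longitude at latitude φ spans R cos φ, so Δλ = ΔE / (R cos φ) = -267.0 / (6370000 × 0.999968) = -4.1917e-05 rad = -8.646″.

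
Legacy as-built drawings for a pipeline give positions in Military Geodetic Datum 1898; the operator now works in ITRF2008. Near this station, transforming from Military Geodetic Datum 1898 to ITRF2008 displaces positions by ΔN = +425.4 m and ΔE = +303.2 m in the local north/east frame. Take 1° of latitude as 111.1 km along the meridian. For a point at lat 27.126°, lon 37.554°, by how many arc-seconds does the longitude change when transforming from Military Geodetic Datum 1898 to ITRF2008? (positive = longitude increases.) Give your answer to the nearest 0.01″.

At latitude 27.126°, cos φ = 0.890006.
1° of longitude at this latitude = 111.1 × cos φ = 98.88 km, so Δλ = 303.2 / 98879.7 = 0.0030664° = 11.039″.

Δλ = 11.04″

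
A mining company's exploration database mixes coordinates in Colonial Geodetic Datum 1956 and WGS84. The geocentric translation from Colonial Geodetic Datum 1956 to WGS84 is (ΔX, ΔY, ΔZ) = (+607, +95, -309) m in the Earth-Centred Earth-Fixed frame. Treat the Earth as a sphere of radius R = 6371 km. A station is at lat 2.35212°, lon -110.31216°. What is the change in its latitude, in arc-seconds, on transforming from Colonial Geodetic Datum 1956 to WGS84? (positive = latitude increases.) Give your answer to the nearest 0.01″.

Δφ = -9.60″

sin φ = 0.041041, cos φ = 0.999157, sin λ = -0.937815, cos λ = -0.347135.
North component: ΔN = −sin φ cos λ·ΔX − sin φ sin λ·ΔY + cos φ·ΔZ = −(0.041041)(-0.347135)(607) − (0.041041)(-0.937815)(95) + (0.999157)(-309) = -296.44 m.
1° of latitude spans πR/180 = 111195 m, so Δφ = -296.44 / 111195 × 3600 = -9.597″.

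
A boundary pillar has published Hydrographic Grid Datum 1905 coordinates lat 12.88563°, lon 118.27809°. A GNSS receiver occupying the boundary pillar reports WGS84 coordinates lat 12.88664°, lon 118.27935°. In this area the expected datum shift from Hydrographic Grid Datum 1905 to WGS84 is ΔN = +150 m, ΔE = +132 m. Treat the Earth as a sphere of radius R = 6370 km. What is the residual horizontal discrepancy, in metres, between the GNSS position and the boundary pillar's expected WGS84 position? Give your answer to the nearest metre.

Observed coordinate differences: Δφ = +0.00101°, Δλ = +0.00126°.
Converting to metres (1° lat = 111177 m, cos φ = 0.974817): observed ΔN = 112.3 m, observed ΔE = 136.6 m.
Subtracting the expected shift leaves a residual of 112.3 − (150) = -37.7 m north and 136.6 − (132) = 4.6 m east.
Residual distance = √((-37.7)² + 4.6²) = 38.0 m.

38 m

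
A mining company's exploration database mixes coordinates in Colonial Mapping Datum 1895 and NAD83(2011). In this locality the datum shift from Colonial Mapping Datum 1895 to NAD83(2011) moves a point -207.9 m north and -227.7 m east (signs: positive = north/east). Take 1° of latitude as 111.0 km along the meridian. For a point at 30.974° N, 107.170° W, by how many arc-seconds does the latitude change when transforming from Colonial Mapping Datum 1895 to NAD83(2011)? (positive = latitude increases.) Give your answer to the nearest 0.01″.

1° of latitude = 111.0 km, so Δφ = -207.9 / 111000 = -0.0018730° = -6.743″.

Δφ = -6.74″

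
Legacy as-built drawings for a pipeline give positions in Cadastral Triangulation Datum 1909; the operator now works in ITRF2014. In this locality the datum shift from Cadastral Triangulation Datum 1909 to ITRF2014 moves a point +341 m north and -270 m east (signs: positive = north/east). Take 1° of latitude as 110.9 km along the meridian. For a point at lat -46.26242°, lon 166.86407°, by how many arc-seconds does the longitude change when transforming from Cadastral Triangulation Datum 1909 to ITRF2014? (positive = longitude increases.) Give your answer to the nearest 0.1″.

Δλ = -12.7″

At latitude -46.26242°, cos φ = 0.691356.
1° of longitude at this latitude = 110.9 × cos φ = 76.67 km, so Δλ = -270.0 / 76671.4 = -0.0035215° = -12.677″.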